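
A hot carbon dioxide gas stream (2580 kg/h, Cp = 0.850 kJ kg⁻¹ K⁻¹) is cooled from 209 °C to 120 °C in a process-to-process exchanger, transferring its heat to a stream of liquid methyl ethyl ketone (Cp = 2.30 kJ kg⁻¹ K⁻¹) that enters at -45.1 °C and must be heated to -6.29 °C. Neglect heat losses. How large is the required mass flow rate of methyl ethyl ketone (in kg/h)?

Heat released by hot stream: Q = 2580 × 0.850 × (209 − 120) = 195180 kJ/h
Energy balance on cold side (adiabatic exchanger): Q = ṁ_c·Cp_c·(T_c,out − T_c,in)
ṁ_c = 195180 / [2.30 × (-6.29 − -45.1)] = 2186.5 kg/h

ṁ_c = 2190 kg/h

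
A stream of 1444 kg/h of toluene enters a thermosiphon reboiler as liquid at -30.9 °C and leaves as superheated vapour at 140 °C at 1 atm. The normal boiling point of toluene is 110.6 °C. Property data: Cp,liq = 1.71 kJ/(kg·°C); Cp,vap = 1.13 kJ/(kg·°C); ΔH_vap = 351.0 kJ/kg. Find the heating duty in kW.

liquid -30.9→110.6 °C: 241.97 kJ/kg
vaporisation at 110.6 °C: 351 kJ/kg
vapour 110.6→140 °C: 33.222 kJ/kg
Δh = 241.97 + 351 + 33.222 = 626.19 kJ/kg
Q = ṁ·Δh = 1444 kg/h × 626.19 kJ/kg = 904210 kJ/h
|Q| = 251.17 kW

Q = 251 kW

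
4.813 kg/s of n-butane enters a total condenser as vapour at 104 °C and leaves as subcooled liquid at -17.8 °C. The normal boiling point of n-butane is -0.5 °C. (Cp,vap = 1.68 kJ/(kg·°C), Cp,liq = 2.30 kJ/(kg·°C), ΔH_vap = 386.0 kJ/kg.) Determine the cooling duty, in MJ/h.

vapour 104→-0.5 °C: -175.56 kJ/kg
condensation at -0.5 °C: -386 kJ/kg
liquid -0.5→-17.8 °C: -39.79 kJ/kg
Δh = -175.56 + -386 + -39.79 = -601.35 kJ/kg
Q = ṁ·Δh = 4.813 kg/s × -601.35 kJ/kg = -2894.3 kJ/s
|Q| = 2894.3 kW = 10419 MJ/h

Q_c = 10400 MJ/h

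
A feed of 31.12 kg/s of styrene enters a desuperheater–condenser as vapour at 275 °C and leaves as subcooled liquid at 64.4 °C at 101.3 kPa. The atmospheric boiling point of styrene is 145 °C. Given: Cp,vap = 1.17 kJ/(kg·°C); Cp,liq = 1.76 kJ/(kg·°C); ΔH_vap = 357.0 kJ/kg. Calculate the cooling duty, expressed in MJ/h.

vapour 275→145 °C: -152.1 kJ/kg
condensation at 145 °C: -357 kJ/kg
liquid 145→64.4 °C: -141.86 kJ/kg
Δh = -152.1 + -357 + -141.86 = -650.96 kJ/kg
Q = ṁ·Δh = 31.12 kg/s × -650.96 kJ/kg = -20258 kJ/s
|Q| = 20258 kW = 72928 MJ/h

Q_c = 72900 MJ/h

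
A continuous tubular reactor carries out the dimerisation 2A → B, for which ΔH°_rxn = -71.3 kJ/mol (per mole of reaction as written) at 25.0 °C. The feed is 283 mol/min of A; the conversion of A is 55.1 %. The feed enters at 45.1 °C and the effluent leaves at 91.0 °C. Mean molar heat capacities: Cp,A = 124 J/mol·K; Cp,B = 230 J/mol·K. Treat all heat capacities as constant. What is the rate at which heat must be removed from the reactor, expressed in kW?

Extent of reaction ξ = 0.551 × 283 / 2 = 77.967 mol/min
Reaction term: ξ·ΔH°_rxn = 77.967 × -71.3 = -5559 kJ/min
Sensible, feed 45.1→25 °C: -705.35 kJ/min
Outlet flows (mol/min): A 127.07, B 77.967
Sensible, products 25→91.0 °C: 2223.4 kJ/min
Q = ΔH = -4040.9 kJ/min = -67.349 kW
Heat removed = 67.349 kW

Q_out = 67.3 kW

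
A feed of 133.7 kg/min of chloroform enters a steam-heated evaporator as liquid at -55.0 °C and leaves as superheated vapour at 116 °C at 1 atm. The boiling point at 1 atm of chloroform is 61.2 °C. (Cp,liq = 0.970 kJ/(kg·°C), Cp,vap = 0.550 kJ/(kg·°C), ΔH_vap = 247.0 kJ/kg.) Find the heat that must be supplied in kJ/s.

Q = 869 kJ/s

liquid -55.0→61.2 °C: 112.71 kJ/kg
vaporisation at 61.2 °C: 247 kJ/kg
vapour 61.2→116 °C: 30.14 kJ/kg
Δh = 112.71 + 247 + 30.14 = 389.85 kJ/kg
Q = ṁ·Δh = 133.7 kg/min × 389.85 kJ/kg = 52123 kJ/min
|Q| = 868.72 kW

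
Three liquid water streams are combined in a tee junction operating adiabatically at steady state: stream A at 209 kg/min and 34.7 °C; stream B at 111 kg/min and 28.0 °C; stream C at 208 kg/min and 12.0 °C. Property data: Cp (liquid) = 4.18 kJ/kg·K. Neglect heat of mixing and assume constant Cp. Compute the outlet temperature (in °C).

Energy balance with Q = 0: Σ ṁᵢCp,ᵢ(T_out − Tᵢ) = 0
T_out = Σ ṁᵢCp,ᵢTᵢ / Σ ṁᵢCp,ᵢ
      = 53739 / 2207 = 24.349 °C

T_out = 24.3 °C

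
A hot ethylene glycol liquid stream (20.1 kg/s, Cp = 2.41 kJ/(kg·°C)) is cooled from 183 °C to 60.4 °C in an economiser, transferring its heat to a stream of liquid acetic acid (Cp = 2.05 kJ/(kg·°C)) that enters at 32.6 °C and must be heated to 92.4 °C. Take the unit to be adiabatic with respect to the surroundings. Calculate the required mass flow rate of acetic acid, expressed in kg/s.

ṁ_c = 48.4 kg/s

Heat released by hot stream: Q = 20.1 × 2.41 × (183 − 60.4) = 5938.9 kJ/s
Energy balance on cold side (adiabatic exchanger): Q = ṁ_c·Cp_c·(T_c,out − T_c,in)
ṁ_c = 5938.9 / [2.05 × (92.4 − 32.6)] = 48.445 kg/s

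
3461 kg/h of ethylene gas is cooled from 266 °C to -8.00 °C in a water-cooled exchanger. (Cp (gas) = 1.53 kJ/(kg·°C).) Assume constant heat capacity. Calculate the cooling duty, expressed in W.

Q_c = 403000 W

Q = ṁ·Cp·ΔT = 3461 × 1.53 × (-8.00 − 266) = -1.4509e+06 kJ/h
Converting: 1.4509e+06 / 3600 s = 403.03 kW
Cooling duty = 403030 W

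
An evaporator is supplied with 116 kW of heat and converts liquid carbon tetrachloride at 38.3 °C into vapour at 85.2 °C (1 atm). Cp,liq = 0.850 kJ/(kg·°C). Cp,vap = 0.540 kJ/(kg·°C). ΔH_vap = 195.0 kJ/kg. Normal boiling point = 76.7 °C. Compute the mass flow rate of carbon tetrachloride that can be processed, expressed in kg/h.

Δh = 0.850×(76.7−38.3) + 195.0 + 0.540×(85.2−76.7) = 232.23 kJ/kg
Q = 116 kW = 116 kJ/s = 417600 kJ/h
ṁ = Q/Δh = 417600 / 232.23 = 1798.2 kg/h

ṁ = 1800 kg/h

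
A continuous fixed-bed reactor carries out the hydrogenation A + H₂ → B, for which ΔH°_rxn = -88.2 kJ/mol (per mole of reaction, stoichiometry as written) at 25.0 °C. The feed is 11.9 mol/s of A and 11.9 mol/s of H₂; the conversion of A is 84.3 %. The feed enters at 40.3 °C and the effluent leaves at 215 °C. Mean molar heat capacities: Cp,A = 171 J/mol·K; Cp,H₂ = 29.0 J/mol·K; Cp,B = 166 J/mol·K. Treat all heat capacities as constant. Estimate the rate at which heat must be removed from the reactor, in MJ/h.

Q_out = 1920 MJ/h

Extent of reaction ξ = 0.843 × 11.9 = 10.032 mol/s
Reaction term: ξ·ΔH°_rxn = 10.032 × -88.2 = -884.8 kJ/s
Sensible, feed 40.3→25 °C: -36.414 kJ/s
Outlet flows (mol/s): A 1.8683, H₂ 1.8683, B 10.032
Sensible, products 25→215 °C: 387.4 kJ/s
Q = ΔH = -533.81 kJ/s = -533.81 kW
Heat removed = 1921.7 MJ/h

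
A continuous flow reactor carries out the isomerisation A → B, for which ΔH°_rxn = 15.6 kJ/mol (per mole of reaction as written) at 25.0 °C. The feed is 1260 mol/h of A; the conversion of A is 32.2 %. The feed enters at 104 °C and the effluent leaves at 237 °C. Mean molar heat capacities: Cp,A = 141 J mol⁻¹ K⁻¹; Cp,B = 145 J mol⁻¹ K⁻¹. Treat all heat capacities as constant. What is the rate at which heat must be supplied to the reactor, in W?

Extent of reaction ξ = 0.322 × 1260 = 405.72 mol/h
Reaction term: ξ·ΔH°_rxn = 405.72 × 15.6 = 6329.2 kJ/h
Sensible, feed 104→25 °C: -14035 kJ/h
Outlet flows (mol/h): A 854.28, B 405.72
Sensible, products 25→237 °C: 38008 kJ/h
Q = ΔH = 30302 kJ/h = 8.4172 kW
Heat supplied = 8417.2 W

Q_in = 8420 W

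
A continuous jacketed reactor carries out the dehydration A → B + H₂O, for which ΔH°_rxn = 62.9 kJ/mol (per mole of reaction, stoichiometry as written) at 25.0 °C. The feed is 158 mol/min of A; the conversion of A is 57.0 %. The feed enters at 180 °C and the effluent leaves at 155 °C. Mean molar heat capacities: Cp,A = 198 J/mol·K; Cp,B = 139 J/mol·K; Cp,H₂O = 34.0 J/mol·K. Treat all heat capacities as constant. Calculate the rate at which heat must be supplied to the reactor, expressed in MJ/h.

Extent of reaction ξ = 0.570 × 158 = 90.06 mol/min
Reaction term: ξ·ΔH°_rxn = 90.06 × 62.9 = 5664.8 kJ/min
Sensible, feed 180→25 °C: -4849 kJ/min
Outlet flows (mol/min): A 67.94, B 90.06, H₂O 90.06
Sensible, products 25→155 °C: 3774.2 kJ/min
Q = ΔH = 4590 kJ/min = 76.5 kW
Heat supplied = 275.4 MJ/h

Q_in = 275 MJ/h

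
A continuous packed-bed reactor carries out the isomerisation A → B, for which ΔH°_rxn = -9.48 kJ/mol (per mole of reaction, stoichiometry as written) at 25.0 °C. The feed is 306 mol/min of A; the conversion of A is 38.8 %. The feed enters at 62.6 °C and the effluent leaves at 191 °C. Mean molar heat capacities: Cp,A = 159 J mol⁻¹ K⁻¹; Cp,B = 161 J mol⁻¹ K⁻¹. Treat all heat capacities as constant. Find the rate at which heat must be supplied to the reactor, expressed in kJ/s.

Extent of reaction ξ = 0.388 × 306 = 118.73 mol/min
Reaction term: ξ·ΔH°_rxn = 118.73 × -9.48 = -1125.5 kJ/min
Sensible, feed 62.6→25 °C: -1829.4 kJ/min
Outlet flows (mol/min): A 187.27, B 118.73
Sensible, products 25→191 °C: 8116 kJ/min
Q = ΔH = 5161 kJ/min = 86.017 kW
Heat supplied = 86.017 kJ/s

Q_in = 86.0 kJ/s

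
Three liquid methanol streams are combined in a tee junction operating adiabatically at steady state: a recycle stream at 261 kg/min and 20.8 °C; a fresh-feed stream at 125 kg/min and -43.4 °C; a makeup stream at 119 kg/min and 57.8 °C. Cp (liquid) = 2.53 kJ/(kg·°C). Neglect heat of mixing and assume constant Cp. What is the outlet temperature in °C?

T_out = 13.6 °C

Adiabatic, steady state ⇒ Σ ṁᵢCp,ᵢ(T_out − Tᵢ) = 0
Σ ṁᵢCp,ᵢTᵢ = 261×2.53×20.8 + 125×2.53×-43.4 + 119×2.53×57.8 = 17411
Σ ṁᵢCp,ᵢ = 261×2.53 + 125×2.53 + 119×2.53 = 1277.6
T_out = 17411 / 1277.6 = 13.628 °C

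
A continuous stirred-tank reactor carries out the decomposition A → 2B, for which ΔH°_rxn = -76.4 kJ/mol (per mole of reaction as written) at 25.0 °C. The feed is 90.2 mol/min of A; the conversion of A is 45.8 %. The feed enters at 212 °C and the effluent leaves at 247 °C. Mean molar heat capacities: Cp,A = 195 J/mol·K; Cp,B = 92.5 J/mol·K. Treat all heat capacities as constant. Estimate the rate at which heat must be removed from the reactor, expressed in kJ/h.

Q_out = 158000 kJ/h

Extent of reaction ξ = 0.458 × 90.2 = 41.312 mol/min
Reaction term: ξ·ΔH°_rxn = 41.312 × -76.4 = -3156.2 kJ/min
Sensible, feed 212→25 °C: -3289.1 kJ/min
Outlet flows (mol/min): A 48.888, B 82.623
Sensible, products 25→247 °C: 3813 kJ/min
Q = ΔH = -2632.3 kJ/min = -43.872 kW
Heat removed = 157940 kJ/h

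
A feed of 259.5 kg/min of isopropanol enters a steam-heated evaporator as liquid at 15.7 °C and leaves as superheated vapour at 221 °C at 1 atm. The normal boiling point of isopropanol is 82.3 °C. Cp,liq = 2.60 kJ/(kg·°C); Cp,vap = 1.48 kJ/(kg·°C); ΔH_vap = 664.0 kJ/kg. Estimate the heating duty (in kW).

liquid 15.7→82.3 °C: 173.16 kJ/kg
vaporisation at 82.3 °C: 664 kJ/kg
vapour 82.3→221 °C: 205.28 kJ/kg
Δh = 173.16 + 664 + 205.28 = 1042.4 kJ/kg
Q = ṁ·Δh = 259.5 kg/min × 1042.4 kJ/kg = 270510 kJ/min
|Q| = 4508.5 kW

Q = 4510 kW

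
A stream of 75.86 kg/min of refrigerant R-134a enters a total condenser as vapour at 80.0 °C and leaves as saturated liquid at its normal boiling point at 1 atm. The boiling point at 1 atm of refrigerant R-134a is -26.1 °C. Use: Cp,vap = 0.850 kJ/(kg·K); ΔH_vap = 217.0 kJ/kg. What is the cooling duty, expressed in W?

Q_c = 388000 W

vapour 80.0→-26.1 °C: -90.185 kJ/kg
condensation at -26.1 °C: -217 kJ/kg
Δh = -90.185 + -217 = -307.19 kJ/kg
Q = ṁ·Δh = 75.86 kg/min × -307.19 kJ/kg = -23303 kJ/min
|Q| = 388.38 kW = 388380 W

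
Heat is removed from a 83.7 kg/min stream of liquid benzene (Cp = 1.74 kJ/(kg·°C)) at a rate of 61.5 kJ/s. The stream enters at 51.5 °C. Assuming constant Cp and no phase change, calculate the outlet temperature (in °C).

T_out = 26.2 °C

Q = 61.5 kJ/s = 3690 kJ/min
ΔT = Q/(ṁ·Cp) = 3690/(83.7×1.74) = 25.337 K
T_out = 51.5 − 25.337 = 26.163 °C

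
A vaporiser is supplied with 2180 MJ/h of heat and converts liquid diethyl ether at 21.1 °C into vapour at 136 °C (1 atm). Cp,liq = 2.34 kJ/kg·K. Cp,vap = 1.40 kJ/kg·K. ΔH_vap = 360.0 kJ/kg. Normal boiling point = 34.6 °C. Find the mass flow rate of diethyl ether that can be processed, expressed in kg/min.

ṁ = 68.1 kg/min

Δh = 2.34×(34.6−21.1) + 360.0 + 1.40×(136−34.6) = 533.55 kJ/kg
Q = 2180 MJ/h = 605.56 kJ/s = 36333 kJ/min
ṁ = Q/Δh = 36333 / 533.55 = 68.097 kg/min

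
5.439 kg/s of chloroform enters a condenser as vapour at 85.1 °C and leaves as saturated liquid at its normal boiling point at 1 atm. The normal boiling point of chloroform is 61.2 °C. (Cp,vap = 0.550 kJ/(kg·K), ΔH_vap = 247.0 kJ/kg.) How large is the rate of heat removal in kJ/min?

vapour 85.1→61.2 °C: -13.145 kJ/kg
condensation at 61.2 °C: -247 kJ/kg
Δh = -13.145 + -247 = -260.14 kJ/kg
Q = ṁ·Δh = 5.439 kg/s × -260.14 kJ/kg = -1414.9 kJ/s
|Q| = 1414.9 kW = 84896 kJ/min

Q_c = 84900 kJ/min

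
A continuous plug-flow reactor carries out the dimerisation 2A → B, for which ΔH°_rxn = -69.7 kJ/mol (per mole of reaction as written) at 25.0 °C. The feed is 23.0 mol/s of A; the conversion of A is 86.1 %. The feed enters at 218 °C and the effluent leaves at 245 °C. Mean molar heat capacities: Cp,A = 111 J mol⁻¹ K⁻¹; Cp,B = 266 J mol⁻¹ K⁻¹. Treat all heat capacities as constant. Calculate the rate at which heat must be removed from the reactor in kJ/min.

Extent of reaction ξ = 0.861 × 23.0 / 2 = 9.9015 mol/s
Reaction term: ξ·ΔH°_rxn = 9.9015 × -69.7 = -690.13 kJ/s
Sensible, feed 218→25 °C: -492.73 kJ/s
Outlet flows (mol/s): A 3.197, B 9.9015
Sensible, products 25→245 °C: 657.51 kJ/s
Q = ΔH = -525.36 kJ/s = -525.36 kW
Heat removed = 31521 kJ/min

Q_out = 31500 kJ/min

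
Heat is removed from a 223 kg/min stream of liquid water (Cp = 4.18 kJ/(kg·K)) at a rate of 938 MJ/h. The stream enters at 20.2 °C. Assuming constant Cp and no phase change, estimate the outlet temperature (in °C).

T_out = 3.43 °C

Q = 938 MJ/h = 15633 kJ/min
ΔT = Q/(ṁ·Cp) = 15633/(223×4.18) = 16.771 K
T_out = 20.2 − 16.771 = 3.4286 °C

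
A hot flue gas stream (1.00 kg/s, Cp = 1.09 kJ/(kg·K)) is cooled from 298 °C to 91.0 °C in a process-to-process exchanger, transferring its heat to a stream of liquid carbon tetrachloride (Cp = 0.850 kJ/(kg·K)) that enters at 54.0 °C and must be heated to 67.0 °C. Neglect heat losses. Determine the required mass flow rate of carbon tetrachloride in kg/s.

ṁ_c = 20.4 kg/s

Heat released by hot stream: Q = 1.00 × 1.09 × (298 − 91.0) = 225.63 kJ/s
Energy balance on cold side (adiabatic exchanger): Q = ṁ_c·Cp_c·(T_c,out − T_c,in)
ṁ_c = 225.63 / [0.850 × (67.0 − 54.0)] = 20.419 kg/s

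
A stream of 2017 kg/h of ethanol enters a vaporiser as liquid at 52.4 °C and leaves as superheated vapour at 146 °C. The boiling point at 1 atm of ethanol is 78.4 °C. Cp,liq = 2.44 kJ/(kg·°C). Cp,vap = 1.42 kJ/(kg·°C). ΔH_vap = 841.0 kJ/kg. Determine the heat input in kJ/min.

liquid 52.4→78.4 °C: 63.44 kJ/kg
vaporisation at 78.4 °C: 841 kJ/kg
vapour 78.4→146 °C: 95.992 kJ/kg
Δh = 63.44 + 841 + 95.992 = 1000.4 kJ/kg
Q = ṁ·Δh = 2017 kg/h × 1000.4 kJ/kg = 2.0179e+06 kJ/h
|Q| = 560.52 kW = 33631 kJ/min

Q = 33600 kJ/min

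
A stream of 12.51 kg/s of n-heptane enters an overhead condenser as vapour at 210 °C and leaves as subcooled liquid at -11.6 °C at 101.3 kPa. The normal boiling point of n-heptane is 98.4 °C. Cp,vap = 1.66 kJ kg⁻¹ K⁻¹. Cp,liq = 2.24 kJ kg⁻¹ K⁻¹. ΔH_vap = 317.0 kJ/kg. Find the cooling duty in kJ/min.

vapour 210→98.4 °C: -185.26 kJ/kg
condensation at 98.4 °C: -317 kJ/kg
liquid 98.4→-11.6 °C: -246.4 kJ/kg
Δh = -185.26 + -317 + -246.4 = -748.66 kJ/kg
Q = ṁ·Δh = 12.51 kg/s × -748.66 kJ/kg = -9365.7 kJ/s
|Q| = 9365.7 kW = 561940 kJ/min

Q_c = 562000 kJ/min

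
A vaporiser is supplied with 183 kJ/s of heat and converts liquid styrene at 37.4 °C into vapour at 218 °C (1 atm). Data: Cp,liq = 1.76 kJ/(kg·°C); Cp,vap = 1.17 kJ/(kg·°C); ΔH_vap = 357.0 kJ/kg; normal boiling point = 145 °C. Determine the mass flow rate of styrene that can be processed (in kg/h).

ṁ = 1040 kg/h

Δh = 1.76×(145−37.4) + 357.0 + 1.17×(218−145) = 631.79 kJ/kg
Q = 183 kJ/s = 183 kJ/s = 658800 kJ/h
ṁ = Q/Δh = 658800 / 631.79 = 1042.8 kg/h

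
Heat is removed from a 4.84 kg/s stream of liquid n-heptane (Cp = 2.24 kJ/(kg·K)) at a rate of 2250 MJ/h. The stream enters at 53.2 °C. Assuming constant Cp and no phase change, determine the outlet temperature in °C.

Q = 2250 MJ/h = 625 kJ/s
ΔT = Q/(ṁ·Cp) = 625/(4.84×2.24) = 57.648 K
T_out = 53.2 − 57.648 = -4.4483 °C

T_out = -4.45 °C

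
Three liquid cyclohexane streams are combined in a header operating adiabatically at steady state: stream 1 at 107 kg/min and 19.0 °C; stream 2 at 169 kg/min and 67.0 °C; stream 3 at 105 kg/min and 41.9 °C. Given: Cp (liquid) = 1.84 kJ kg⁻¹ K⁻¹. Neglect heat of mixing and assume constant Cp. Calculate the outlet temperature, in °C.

Adiabatic, steady state ⇒ Σ ṁᵢCp,ᵢ(T_out − Tᵢ) = 0
Σ ṁᵢCp,ᵢTᵢ = 107×1.84×19.0 + 169×1.84×67.0 + 105×1.84×41.9 = 32670
Σ ṁᵢCp,ᵢ = 107×1.84 + 169×1.84 + 105×1.84 = 701.04
T_out = 32670 / 701.04 = 46.602 °C

T_out = 46.6 °C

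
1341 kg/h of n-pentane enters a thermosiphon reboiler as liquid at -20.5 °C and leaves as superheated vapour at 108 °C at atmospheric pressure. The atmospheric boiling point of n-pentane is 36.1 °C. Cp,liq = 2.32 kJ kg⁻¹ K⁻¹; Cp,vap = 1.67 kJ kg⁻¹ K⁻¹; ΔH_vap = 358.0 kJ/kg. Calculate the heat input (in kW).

liquid -20.5→36.1 °C: 131.31 kJ/kg
vaporisation at 36.1 °C: 358 kJ/kg
vapour 36.1→108 °C: 120.07 kJ/kg
Δh = 131.31 + 358 + 120.07 = 609.38 kJ/kg
Q = ṁ·Δh = 1341 kg/h × 609.38 kJ/kg = 817190 kJ/h
|Q| = 227 kW

Q = 227 kW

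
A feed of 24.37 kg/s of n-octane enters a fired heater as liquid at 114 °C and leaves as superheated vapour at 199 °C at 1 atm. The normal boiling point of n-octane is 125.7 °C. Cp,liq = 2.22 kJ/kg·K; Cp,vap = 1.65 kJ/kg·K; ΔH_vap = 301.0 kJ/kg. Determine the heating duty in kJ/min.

liquid 114→125.7 °C: 25.974 kJ/kg
vaporisation at 125.7 °C: 301 kJ/kg
vapour 125.7→199 °C: 120.94 kJ/kg
Δh = 25.974 + 301 + 120.94 = 447.92 kJ/kg
Q = ṁ·Δh = 24.37 kg/s × 447.92 kJ/kg = 10916 kJ/s
|Q| = 10916 kW = 654950 kJ/min

Q = 655000 kJ/min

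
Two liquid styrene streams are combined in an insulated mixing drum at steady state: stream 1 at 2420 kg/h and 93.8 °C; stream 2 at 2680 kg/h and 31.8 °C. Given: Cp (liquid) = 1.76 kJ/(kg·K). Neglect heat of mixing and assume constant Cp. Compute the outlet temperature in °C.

Energy balance with Q = 0: Σ ṁᵢCp,ᵢ(T_out − Tᵢ) = 0
T_out = Σ ṁᵢCp,ᵢTᵢ / Σ ṁᵢCp,ᵢ
      = 549510 / 8976 = 61.22 °C

T_out = 61.2 °C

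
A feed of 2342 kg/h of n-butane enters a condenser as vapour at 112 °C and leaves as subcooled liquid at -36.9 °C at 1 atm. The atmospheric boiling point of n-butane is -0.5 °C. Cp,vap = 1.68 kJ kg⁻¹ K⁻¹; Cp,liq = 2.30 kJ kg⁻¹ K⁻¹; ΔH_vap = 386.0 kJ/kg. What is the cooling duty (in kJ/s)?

vapour 112→-0.5 °C: -189 kJ/kg
condensation at -0.5 °C: -386 kJ/kg
liquid -0.5→-36.9 °C: -83.72 kJ/kg
Δh = -189 + -386 + -83.72 = -658.72 kJ/kg
Q = ṁ·Δh = 2342 kg/h × -658.72 kJ/kg = -1.5427e+06 kJ/h
|Q| = 428.53 kW

Q_c = 429 kJ/s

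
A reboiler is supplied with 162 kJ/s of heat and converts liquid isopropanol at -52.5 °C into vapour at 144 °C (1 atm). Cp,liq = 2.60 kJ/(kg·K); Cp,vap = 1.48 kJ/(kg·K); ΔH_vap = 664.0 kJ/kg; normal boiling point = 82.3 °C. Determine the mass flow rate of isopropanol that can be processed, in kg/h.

ṁ = 527 kg/h

Δh = 2.60×(82.3−-52.5) + 664.0 + 1.48×(144−82.3) = 1105.8 kJ/kg
Q = 162 kJ/s = 162 kJ/s = 583200 kJ/h
ṁ = Q/Δh = 583200 / 1105.8 = 527.4 kg/h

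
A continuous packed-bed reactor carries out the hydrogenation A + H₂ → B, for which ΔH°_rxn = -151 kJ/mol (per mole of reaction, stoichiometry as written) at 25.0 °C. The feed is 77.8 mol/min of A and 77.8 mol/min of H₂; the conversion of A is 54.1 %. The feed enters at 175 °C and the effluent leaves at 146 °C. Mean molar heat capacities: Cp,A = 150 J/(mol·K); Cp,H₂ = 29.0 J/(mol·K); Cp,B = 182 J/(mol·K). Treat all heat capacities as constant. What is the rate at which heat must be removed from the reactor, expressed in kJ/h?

Q_out = 405000 kJ/h

Extent of reaction ξ = 0.541 × 77.8 = 42.09 mol/min
Reaction term: ξ·ΔH°_rxn = 42.09 × -151 = -6355.6 kJ/min
Sensible, feed 175→25 °C: -2088.9 kJ/min
Outlet flows (mol/min): A 35.71, H₂ 35.71, B 42.09
Sensible, products 25→146 °C: 1700.3 kJ/min
Q = ΔH = -6744.1 kJ/min = -112.4 kW
Heat removed = 404650 kJ/h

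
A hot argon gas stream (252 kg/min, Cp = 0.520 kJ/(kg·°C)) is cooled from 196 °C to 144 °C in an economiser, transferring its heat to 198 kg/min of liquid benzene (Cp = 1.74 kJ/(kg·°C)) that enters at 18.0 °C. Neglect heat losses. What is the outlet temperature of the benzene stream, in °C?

T_c,out = 37.8 °C

Heat released by hot stream: Q = 252 × 0.520 × (196 − 144) = 6814.1 kJ/min
Energy balance on cold side (adiabatic exchanger): Q = ṁ_c·Cp_c·(T_c,out − T_c,in)
T_c,out = 18.0 + 6814.1/(198 × 1.74) = 37.778 °C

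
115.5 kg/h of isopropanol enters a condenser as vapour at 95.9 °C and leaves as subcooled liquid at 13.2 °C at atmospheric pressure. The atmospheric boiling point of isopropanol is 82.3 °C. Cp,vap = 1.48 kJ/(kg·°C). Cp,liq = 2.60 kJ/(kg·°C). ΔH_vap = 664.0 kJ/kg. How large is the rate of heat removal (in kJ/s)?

vapour 95.9→82.3 °C: -20.128 kJ/kg
condensation at 82.3 °C: -664 kJ/kg
liquid 82.3→13.2 °C: -179.66 kJ/kg
Δh = -20.128 + -664 + -179.66 = -863.79 kJ/kg
Q = ṁ·Δh = 115.5 kg/h × -863.79 kJ/kg = -99768 kJ/h
|Q| = 27.713 kW

Q_c = 27.7 kJ/s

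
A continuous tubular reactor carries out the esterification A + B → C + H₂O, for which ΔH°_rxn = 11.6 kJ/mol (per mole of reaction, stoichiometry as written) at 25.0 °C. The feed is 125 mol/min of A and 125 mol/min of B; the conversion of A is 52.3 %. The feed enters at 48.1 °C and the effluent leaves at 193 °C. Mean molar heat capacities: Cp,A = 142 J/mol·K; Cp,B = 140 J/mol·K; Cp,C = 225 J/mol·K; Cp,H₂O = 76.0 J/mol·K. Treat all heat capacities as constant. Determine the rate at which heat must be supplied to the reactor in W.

Q_in = 101000 W

Extent of reaction ξ = 0.523 × 125 = 65.375 mol/min
Reaction term: ξ·ΔH°_rxn = 65.375 × 11.6 = 758.35 kJ/min
Sensible, feed 48.1→25 °C: -814.27 kJ/min
Outlet flows (mol/min): A 59.625, B 59.625, C 65.375, H₂O 65.375
Sensible, products 25→193 °C: 6130.7 kJ/min
Q = ΔH = 6074.8 kJ/min = 101.25 kW
Heat supplied = 101250 W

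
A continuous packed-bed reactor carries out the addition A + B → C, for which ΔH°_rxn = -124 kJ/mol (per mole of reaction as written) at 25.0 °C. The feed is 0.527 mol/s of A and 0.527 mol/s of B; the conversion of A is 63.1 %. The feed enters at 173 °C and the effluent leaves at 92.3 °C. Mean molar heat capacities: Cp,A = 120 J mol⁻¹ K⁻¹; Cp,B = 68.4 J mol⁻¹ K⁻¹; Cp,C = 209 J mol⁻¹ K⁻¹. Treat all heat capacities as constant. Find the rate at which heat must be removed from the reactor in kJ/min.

Extent of reaction ξ = 0.631 × 0.527 = 0.33254 mol/s
Reaction term: ξ·ΔH°_rxn = 0.33254 × -124 = -41.235 kJ/s
Sensible, feed 173→25 °C: -14.694 kJ/s
Outlet flows (mol/s): A 0.19446, B 0.19446, C 0.33254
Sensible, products 25→92.3 °C: 7.143 kJ/s
Q = ΔH = -48.786 kJ/s = -48.786 kW
Heat removed = 2927.2 kJ/min

Q_out = 2930 kJ/min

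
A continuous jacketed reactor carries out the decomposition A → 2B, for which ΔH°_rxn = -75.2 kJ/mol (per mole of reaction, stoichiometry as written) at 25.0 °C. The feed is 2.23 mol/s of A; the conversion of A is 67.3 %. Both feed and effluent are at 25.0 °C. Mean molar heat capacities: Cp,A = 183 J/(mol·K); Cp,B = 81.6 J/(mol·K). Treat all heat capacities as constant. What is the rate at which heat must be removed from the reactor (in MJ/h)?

Extent of reaction ξ = 0.673 × 2.23 = 1.5008 mol/s
Reaction term: ξ·ΔH°_rxn = 1.5008 × -75.2 = -112.86 kJ/s
Q = ΔH = -112.86 kJ/s = -112.86 kW
Heat removed = 406.29 MJ/h

Q_out = 406 MJ/h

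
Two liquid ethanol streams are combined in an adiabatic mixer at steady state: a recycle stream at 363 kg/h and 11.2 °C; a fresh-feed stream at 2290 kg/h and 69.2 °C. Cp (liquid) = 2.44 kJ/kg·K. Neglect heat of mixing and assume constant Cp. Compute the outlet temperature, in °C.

No heat crosses the boundary, so H_out = H_in.
T_out = Σ ṁᵢCp,ᵢTᵢ / Σ ṁᵢCp,ᵢ
      = 396580 / 6473.3 = 61.264 °C

T_out = 61.3 °C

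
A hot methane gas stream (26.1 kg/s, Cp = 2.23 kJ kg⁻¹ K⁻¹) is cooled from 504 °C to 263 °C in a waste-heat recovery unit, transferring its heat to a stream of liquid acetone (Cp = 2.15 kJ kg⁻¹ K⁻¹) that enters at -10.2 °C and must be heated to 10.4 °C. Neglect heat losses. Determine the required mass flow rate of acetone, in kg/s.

ṁ_c = 317 kg/s

Heat released by hot stream: Q = 26.1 × 2.23 × (504 − 263) = 14027 kJ/s
Energy balance on cold side (adiabatic exchanger): Q = ṁ_c·Cp_c·(T_c,out − T_c,in)
ṁ_c = 14027 / [2.15 × (10.4 − -10.2)] = 316.71 kg/s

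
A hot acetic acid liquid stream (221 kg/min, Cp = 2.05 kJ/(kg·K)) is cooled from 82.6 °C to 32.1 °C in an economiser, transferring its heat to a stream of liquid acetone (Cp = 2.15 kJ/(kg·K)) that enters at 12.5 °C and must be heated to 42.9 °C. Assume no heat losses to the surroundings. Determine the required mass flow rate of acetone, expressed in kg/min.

Heat released by hot stream: Q = 221 × 2.05 × (82.6 − 32.1) = 22879 kJ/min
Energy balance on cold side (adiabatic exchanger): Q = ṁ_c·Cp_c·(T_c,out − T_c,in)
ṁ_c = 22879 / [2.15 × (42.9 − 12.5)] = 350.05 kg/min

ṁ_c = 350 kg/min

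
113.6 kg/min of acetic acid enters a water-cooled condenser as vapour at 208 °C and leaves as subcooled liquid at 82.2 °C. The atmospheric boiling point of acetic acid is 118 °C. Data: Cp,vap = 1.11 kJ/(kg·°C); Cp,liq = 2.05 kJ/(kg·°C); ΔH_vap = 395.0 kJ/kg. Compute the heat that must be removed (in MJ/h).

vapour 208→118 °C: -99.9 kJ/kg
condensation at 118 °C: -395 kJ/kg
liquid 118→82.2 °C: -73.39 kJ/kg
Δh = -99.9 + -395 + -73.39 = -568.29 kJ/kg
Q = ṁ·Δh = 113.6 kg/min × -568.29 kJ/kg = -64558 kJ/min
|Q| = 1076 kW = 3873.5 MJ/h

Q_c = 3870 MJ/h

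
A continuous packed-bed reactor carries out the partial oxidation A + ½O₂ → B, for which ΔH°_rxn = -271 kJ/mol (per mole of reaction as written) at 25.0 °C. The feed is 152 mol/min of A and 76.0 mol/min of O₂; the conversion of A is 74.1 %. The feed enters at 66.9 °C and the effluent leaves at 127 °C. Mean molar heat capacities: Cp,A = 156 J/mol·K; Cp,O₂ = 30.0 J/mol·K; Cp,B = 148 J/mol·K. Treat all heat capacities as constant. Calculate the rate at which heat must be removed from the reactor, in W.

Q_out = 487000 W

Extent of reaction ξ = 0.741 × 152 = 112.63 mol/min
Reaction term: ξ·ΔH°_rxn = 112.63 × -271 = -30523 kJ/min
Sensible, feed 66.9→25 °C: -1089.1 kJ/min
Outlet flows (mol/min): A 39.368, O₂ 19.684, B 112.63
Sensible, products 25→127 °C: 2386.9 kJ/min
Q = ΔH = -29225 kJ/min = -487.09 kW
Heat removed = 487090 W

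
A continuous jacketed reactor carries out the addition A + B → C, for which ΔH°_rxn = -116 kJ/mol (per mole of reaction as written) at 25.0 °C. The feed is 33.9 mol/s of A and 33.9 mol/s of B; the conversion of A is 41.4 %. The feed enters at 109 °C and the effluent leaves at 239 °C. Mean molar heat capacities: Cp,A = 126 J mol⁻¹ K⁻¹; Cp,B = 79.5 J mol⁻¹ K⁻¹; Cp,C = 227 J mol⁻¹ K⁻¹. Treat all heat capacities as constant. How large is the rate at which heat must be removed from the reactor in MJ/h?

Q_out = 2370 MJ/h

Extent of reaction ξ = 0.414 × 33.9 = 14.035 mol/s
Reaction term: ξ·ΔH°_rxn = 14.035 × -116 = -1628 kJ/s
Sensible, feed 109→25 °C: -585.18 kJ/s
Outlet flows (mol/s): A 19.865, B 19.865, C 14.035
Sensible, products 25→239 °C: 1555.4 kJ/s
Q = ΔH = -657.8 kJ/s = -657.8 kW
Heat removed = 2368.1 MJ/h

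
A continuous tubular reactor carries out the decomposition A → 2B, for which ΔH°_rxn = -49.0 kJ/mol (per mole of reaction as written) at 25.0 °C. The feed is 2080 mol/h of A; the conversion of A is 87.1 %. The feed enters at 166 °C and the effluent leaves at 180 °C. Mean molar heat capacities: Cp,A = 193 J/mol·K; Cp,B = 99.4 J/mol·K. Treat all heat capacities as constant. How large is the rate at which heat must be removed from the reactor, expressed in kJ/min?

Q_out = 1360 kJ/min

Extent of reaction ξ = 0.871 × 2080 = 1811.7 mol/h
Reaction term: ξ·ΔH°_rxn = 1811.7 × -49.0 = -88772 kJ/h
Sensible, feed 166→25 °C: -56603 kJ/h
Outlet flows (mol/h): A 268.32, B 3623.4
Sensible, products 25→180 °C: 63852 kJ/h
Q = ΔH = -81523 kJ/h = -22.645 kW
Heat removed = 1358.7 kJ/min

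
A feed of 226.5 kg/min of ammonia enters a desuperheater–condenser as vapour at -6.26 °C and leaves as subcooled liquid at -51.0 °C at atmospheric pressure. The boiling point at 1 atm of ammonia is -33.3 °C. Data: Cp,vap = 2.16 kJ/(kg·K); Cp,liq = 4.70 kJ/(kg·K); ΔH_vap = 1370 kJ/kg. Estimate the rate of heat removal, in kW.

vapour -6.26→-33.3 °C: -58.406 kJ/kg
condensation at -33.3 °C: -1370 kJ/kg
liquid -33.3→-51.0 °C: -83.19 kJ/kg
Δh = -58.406 + -1370 + -83.19 = -1511.6 kJ/kg
Q = ṁ·Δh = 226.5 kg/min × -1511.6 kJ/kg = -342380 kJ/min
|Q| = 5706.3 kW

Q_c = 5710 kW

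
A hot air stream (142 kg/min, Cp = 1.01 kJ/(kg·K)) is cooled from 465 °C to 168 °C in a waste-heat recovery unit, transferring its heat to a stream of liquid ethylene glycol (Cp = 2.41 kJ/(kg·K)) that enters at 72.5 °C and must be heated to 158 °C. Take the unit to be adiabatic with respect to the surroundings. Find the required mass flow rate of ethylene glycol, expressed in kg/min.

Heat released by hot stream: Q = 142 × 1.01 × (465 − 168) = 42596 kJ/min
Energy balance on cold side (adiabatic exchanger): Q = ṁ_c·Cp_c·(T_c,out − T_c,in)
ṁ_c = 42596 / [2.41 × (158 − 72.5)] = 206.72 kg/min

ṁ_c = 207 kg/min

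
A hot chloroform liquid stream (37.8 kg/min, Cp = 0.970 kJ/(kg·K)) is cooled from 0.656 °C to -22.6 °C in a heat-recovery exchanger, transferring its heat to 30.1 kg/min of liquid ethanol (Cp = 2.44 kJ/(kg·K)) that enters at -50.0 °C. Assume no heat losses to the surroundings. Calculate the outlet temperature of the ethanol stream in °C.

T_c,out = -38.4 °C

Heat released by hot stream: Q = 37.8 × 0.970 × (0.656 − -22.6) = 852.7 kJ/min
Energy balance on cold side (adiabatic exchanger): Q = ṁ_c·Cp_c·(T_c,out − T_c,in)
T_c,out = -50.0 + 852.7/(30.1 × 2.44) = -38.39 °C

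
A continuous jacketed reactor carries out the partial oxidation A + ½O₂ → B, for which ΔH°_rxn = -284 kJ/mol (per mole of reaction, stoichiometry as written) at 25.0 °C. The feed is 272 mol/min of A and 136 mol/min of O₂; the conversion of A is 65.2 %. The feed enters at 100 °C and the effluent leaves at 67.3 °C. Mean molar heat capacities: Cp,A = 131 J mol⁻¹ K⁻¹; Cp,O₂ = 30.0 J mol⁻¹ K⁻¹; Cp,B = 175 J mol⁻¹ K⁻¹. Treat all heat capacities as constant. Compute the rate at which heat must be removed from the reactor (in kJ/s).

Q_out = 857 kJ/s

Extent of reaction ξ = 0.652 × 272 = 177.34 mol/min
Reaction term: ξ·ΔH°_rxn = 177.34 × -284 = -50366 kJ/min
Sensible, feed 100→25 °C: -2978.4 kJ/min
Outlet flows (mol/min): A 94.656, O₂ 47.328, B 177.34
Sensible, products 25→67.3 °C: 1897.4 kJ/min
Q = ΔH = -51447 kJ/min = -857.45 kW
Heat removed = 857.45 kJ/s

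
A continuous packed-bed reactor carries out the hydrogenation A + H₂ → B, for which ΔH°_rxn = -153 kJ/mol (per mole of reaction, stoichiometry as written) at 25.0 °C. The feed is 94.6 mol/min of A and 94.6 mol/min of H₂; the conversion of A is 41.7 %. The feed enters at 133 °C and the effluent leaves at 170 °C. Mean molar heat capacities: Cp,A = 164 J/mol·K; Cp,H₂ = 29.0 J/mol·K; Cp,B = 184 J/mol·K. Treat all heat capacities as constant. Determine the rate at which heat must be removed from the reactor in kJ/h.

Q_out = 325000 kJ/h

Extent of reaction ξ = 0.417 × 94.6 = 39.448 mol/min
Reaction term: ξ·ΔH°_rxn = 39.448 × -153 = -6035.6 kJ/min
Sensible, feed 133→25 °C: -1971.8 kJ/min
Outlet flows (mol/min): A 55.152, H₂ 55.152, B 39.448
Sensible, products 25→170 °C: 2595.9 kJ/min
Q = ΔH = -5411.5 kJ/min = -90.192 kW
Heat removed = 324690 kJ/h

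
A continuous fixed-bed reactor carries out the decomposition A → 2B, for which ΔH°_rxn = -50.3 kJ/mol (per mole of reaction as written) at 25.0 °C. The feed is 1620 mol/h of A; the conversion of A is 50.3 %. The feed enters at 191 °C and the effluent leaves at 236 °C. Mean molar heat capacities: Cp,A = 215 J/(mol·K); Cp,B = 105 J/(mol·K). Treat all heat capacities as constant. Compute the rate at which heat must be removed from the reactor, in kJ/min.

Extent of reaction ξ = 0.503 × 1620 = 814.86 mol/h
Reaction term: ξ·ΔH°_rxn = 814.86 × -50.3 = -40987 kJ/h
Sensible, feed 191→25 °C: -57818 kJ/h
Outlet flows (mol/h): A 805.14, B 1629.7
Sensible, products 25→236 °C: 72632 kJ/h
Q = ΔH = -26174 kJ/h = -7.2705 kW
Heat removed = 436.23 kJ/min

Q_out = 436 kJ/min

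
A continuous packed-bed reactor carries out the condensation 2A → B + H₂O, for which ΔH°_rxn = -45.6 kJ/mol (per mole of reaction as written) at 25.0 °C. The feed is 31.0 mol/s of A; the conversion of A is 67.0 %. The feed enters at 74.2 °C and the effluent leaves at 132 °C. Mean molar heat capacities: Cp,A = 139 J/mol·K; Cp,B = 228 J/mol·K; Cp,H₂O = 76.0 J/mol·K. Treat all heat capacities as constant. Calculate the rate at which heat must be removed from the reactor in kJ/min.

Q_out = 11700 kJ/min

Extent of reaction ξ = 0.670 × 31.0 / 2 = 10.385 mol/s
Reaction term: ξ·ΔH°_rxn = 10.385 × -45.6 = -473.56 kJ/s
Sensible, feed 74.2→25 °C: -212 kJ/s
Outlet flows (mol/s): A 10.23, B 10.385, H₂O 10.385
Sensible, products 25→132 °C: 489.95 kJ/s
Q = ΔH = -195.6 kJ/s = -195.6 kW
Heat removed = 11736 kJ/min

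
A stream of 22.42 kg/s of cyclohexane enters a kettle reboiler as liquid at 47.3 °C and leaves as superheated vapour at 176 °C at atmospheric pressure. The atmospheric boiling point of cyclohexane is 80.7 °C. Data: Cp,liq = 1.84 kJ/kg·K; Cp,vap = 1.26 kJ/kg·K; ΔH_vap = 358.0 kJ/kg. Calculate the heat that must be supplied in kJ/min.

liquid 47.3→80.7 °C: 61.456 kJ/kg
vaporisation at 80.7 °C: 358 kJ/kg
vapour 80.7→176 °C: 120.08 kJ/kg
Δh = 61.456 + 358 + 120.08 = 539.53 kJ/kg
Q = ṁ·Δh = 22.42 kg/s × 539.53 kJ/kg = 12096 kJ/s
|Q| = 12096 kW = 725780 kJ/min

Q = 726000 kJ/min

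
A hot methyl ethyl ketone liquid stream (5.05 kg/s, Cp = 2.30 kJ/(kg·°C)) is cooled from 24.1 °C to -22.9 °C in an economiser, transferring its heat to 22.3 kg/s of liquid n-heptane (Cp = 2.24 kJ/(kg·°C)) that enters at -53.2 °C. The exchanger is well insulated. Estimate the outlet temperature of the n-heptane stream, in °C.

T_c,out = -42.3 °C

Heat released by hot stream: Q = 5.05 × 2.30 × (24.1 − -22.9) = 545.9 kJ/s
Energy balance on cold side (adiabatic exchanger): Q = ṁ_c·Cp_c·(T_c,out − T_c,in)
T_c,out = -53.2 + 545.9/(22.3 × 2.24) = -42.271 °C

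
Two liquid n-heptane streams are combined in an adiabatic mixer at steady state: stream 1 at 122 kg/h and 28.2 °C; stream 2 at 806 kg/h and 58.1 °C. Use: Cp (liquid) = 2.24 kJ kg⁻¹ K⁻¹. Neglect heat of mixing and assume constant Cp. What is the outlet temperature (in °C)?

T_out = 54.2 °C

Adiabatic, steady state ⇒ Σ ṁᵢCp,ᵢ(T_out − Tᵢ) = 0
T_out = Σ ṁᵢCp,ᵢTᵢ / Σ ṁᵢCp,ᵢ
      = 112600 / 2078.7 = 54.169 °C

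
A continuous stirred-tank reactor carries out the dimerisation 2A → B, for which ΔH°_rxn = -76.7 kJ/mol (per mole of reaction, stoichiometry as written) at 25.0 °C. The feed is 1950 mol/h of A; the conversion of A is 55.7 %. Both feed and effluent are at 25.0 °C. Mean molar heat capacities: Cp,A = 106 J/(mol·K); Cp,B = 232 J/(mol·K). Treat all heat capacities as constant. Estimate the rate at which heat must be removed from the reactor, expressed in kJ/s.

Extent of reaction ξ = 0.557 × 1950 / 2 = 543.08 mol/h
Reaction term: ξ·ΔH°_rxn = 543.08 × -76.7 = -41654 kJ/h
Q = ΔH = -41654 kJ/h = -11.571 kW
Heat removed = 11.571 kJ/s

Q_out = 11.6 kJ/s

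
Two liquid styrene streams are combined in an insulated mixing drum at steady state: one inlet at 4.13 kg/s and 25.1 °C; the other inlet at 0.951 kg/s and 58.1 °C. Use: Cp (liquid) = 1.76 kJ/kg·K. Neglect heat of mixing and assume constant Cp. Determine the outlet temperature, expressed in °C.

T_out = 31.3 °C

Adiabatic, steady state ⇒ Σ ṁᵢCp,ᵢ(T_out − Tᵢ) = 0
Σ ṁᵢCp,ᵢTᵢ = 4.13×1.76×25.1 + 0.951×1.76×58.1 = 279.69
Σ ṁᵢCp,ᵢ = 4.13×1.76 + 0.951×1.76 = 8.9426
T_out = 279.69 / 8.9426 = 31.277 °C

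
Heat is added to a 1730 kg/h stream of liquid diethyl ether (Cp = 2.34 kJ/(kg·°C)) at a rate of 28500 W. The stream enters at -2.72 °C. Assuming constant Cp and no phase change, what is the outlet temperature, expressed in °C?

Q = 28500 W = 102600 kJ/h
ΔT = Q/(ṁ·Cp) = 102600/(1730×2.34) = 25.345 K
T_out = -2.72 + 25.345 = 22.625 °C

T_out = 22.6 °C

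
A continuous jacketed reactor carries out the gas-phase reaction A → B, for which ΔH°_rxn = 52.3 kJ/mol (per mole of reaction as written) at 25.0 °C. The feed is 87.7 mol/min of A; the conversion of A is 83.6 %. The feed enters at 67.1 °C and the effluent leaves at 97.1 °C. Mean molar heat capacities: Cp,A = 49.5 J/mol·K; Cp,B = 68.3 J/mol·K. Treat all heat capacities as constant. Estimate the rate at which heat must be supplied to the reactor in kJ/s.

Extent of reaction ξ = 0.836 × 87.7 = 73.317 mol/min
Reaction term: ξ·ΔH°_rxn = 73.317 × 52.3 = 3834.5 kJ/min
Sensible, feed 67.1→25 °C: -182.76 kJ/min
Outlet flows (mol/min): A 14.383, B 73.317
Sensible, products 25→97.1 °C: 412.38 kJ/min
Q = ΔH = 4064.1 kJ/min = 67.735 kW
Heat supplied = 67.735 kJ/s

Q_in = 67.7 kJ/s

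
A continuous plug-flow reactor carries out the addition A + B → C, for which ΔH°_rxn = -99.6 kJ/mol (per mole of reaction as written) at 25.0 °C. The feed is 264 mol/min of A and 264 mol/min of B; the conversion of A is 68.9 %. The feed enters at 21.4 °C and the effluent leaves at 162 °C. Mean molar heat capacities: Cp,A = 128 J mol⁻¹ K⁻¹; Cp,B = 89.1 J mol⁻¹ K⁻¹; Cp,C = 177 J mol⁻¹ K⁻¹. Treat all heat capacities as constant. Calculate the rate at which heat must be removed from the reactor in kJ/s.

Extent of reaction ξ = 0.689 × 264 = 181.9 mol/min
Reaction term: ξ·ΔH°_rxn = 181.9 × -99.6 = -18117 kJ/min
Sensible, feed 21.4→25 °C: 206.33 kJ/min
Outlet flows (mol/min): A 82.104, B 82.104, C 181.9
Sensible, products 25→162 °C: 6852.8 kJ/min
Q = ΔH = -11058 kJ/min = -184.3 kW
Heat removed = 184.3 kJ/s

Q_out = 184 kJ/s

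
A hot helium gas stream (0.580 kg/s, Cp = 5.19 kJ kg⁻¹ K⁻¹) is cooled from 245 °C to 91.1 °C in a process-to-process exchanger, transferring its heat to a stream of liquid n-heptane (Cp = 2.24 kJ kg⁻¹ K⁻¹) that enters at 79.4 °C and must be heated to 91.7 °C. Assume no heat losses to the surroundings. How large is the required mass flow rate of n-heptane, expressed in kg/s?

ṁ_c = 16.8 kg/s

Heat released by hot stream: Q = 0.580 × 5.19 × (245 − 91.1) = 463.27 kJ/s
Energy balance on cold side (adiabatic exchanger): Q = ṁ_c·Cp_c·(T_c,out − T_c,in)
ṁ_c = 463.27 / [2.24 × (91.7 − 79.4)] = 16.814 kg/s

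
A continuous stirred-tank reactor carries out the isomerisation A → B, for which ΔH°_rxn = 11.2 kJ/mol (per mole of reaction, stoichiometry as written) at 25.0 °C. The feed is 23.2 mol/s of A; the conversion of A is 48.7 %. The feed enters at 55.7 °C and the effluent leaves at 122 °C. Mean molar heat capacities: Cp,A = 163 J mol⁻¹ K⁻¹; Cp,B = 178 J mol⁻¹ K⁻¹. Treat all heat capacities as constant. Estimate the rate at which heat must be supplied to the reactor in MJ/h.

Extent of reaction ξ = 0.487 × 23.2 = 11.298 mol/s
Reaction term: ξ·ΔH°_rxn = 11.298 × 11.2 = 126.54 kJ/s
Sensible, feed 55.7→25 °C: -116.1 kJ/s
Outlet flows (mol/s): A 11.902, B 11.298
Sensible, products 25→122 °C: 383.25 kJ/s
Q = ΔH = 393.7 kJ/s = 393.7 kW
Heat supplied = 1417.3 MJ/h

Q_in = 1420 MJ/h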